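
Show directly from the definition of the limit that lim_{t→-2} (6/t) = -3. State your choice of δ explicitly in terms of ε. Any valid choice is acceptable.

Let ε > 0 be given. We seek δ > 0 such that 0 < |t + 2| < δ implies |6/t + 3| < ε.
|6/t + 3| = 6·|-2 − t|/(2·|t|) = 6|t + 2|/(2|t|).
Require δ ≤ 1 so that |t| > 2 − 1 = 1, hence 2|t| > 2.
Then |6/t + 3| < 6|t + 2|/2, which is < ε when |t + 2| < (1/3)ε.
Take δ = min(1, (1/3)ε). Then 0 < |t + 2| < δ gives both |t + 2| < 1 and |t + 2| < (1/3)ε, so |6/t + 3| < ε.

δ = min(1, (1/3)ε)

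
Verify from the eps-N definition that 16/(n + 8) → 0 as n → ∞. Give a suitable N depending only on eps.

Fix eps > 0. For n ≥ 1, |16/(n + 8) − 0| = 16/(n + 8) ≤ 16/n.
We need 16/n < eps, i.e. n > 16/eps.
Take N = 16/eps. If n > N then |16/(n + 8)| ≤ 16/n < eps.

N = 16/eps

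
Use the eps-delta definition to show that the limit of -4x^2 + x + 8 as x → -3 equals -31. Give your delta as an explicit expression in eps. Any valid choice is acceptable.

Suppose eps > 0. We want delta > 0 such that 0 < |x + 3| < delta implies |(-4x^2 + x + 8) + 31| < eps.
(-4x^2 + x + 8) + 31 = -4x^2 + x + 39 = (x + 3)(-4x + 13).
So |(-4x^2 + x + 8) + 31| = |x + 3|·|-4x + 13|.
Require delta ≤ 1. Then |x + 3| < 1 gives |x| < 4, and by the triangle inequality |-4x + 13| ≤ 4·4 + 13 = 29.
Hence |(-4x^2 + x + 8) + 31| ≤ 29|x + 3| < eps provided |x + 3| < eps/29.
Take delta = min(1, eps/29). Then 0 < |x + 3| < delta gives both |x + 3| < 1 and |x + 3| < eps/29, so |(-4x^2 + x + 8) + 31| < eps.

delta = min(1, eps/29)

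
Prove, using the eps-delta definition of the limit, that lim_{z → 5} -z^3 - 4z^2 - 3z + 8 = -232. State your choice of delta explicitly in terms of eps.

Let eps > 0. We want delta > 0 such that 0 < |z − 5| < delta implies |(-z^3 - 4z^2 - 3z + 8) + 232| < eps.
(-z^3 - 4z^2 - 3z + 8) + 232 = -z^3 - 4z^2 - 3z + 240 = (z − 5)(-z^2 - 9z - 48).
So |(-z^3 - 4z^2 - 3z + 8) + 232| = |z − 5|·|-z^2 - 9z - 48|.
Require delta ≤ 1. Then |z − 5| < 1 gives |z| < 6, and by the triangle inequality |-z^2 - 9z - 48| ≤ 6^2 + 9·6 + 48 = 138.
Hence |(-z^3 - 4z^2 - 3z + 8) + 232| ≤ 138|z − 5| < eps provided |z − 5| < eps/138.
Take delta = min(1, eps/138). Then 0 < |z − 5| < delta gives both |z − 5| < 1 and |z − 5| < eps/138, so |(-z^3 - 4z^2 - 3z + 8) + 232| < eps.

delta = min(1, eps/138)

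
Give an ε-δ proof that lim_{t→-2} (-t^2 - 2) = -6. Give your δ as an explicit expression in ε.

Let ε > 0 be given. We want δ > 0 such that 0 < |t + 2| < δ implies |(-t^2 - 2) + 6| < ε.
(-t^2 - 2) + 6 = -t^2 + 4 = (t + 2)(-t + 2).
So |(-t^2 - 2) + 6| = |t + 2|·|-t + 2|.
Require δ ≤ 1. Then |t + 2| < 1 gives |t| < 3, and by the triangle inequality |-t + 2| ≤ 3 + 2 = 5.
Hence |(-t^2 - 2) + 6| ≤ 5|t + 2| < ε provided |t + 2| < ε/5.
Take δ = min(1, ε/5). Then 0 < |t + 2| < δ gives both |t + 2| < 1 and |t + 2| < ε/5, so |(-t^2 - 2) + 6| < ε.

δ = min(1, ε/5)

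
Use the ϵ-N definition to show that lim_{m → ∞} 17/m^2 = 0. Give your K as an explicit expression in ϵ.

K = (17/ϵ)^{1/2}

Let ϵ > 0. For m ≥ 1, |17/m^2 − 0| = 17/m^2.
17/m^2 < ϵ ⇔ m^2 > 17/ϵ ⇔ m > (17/ϵ)^{1/2}.
Take K = (17/ϵ)^{1/2}. Then m > K implies 17/m^2 < ϵ.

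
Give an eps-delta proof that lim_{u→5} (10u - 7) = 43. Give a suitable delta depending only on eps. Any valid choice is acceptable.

delta = eps/10

Fix eps > 0. We need delta > 0 so that 0 < |u − 5| < delta implies |(10u - 7) − 43| < eps.
Since (10u - 7) − 43 = 10(u − 5), we have |(10u - 7) − 43| = 10|u − 5|.
So 10|u − 5| < eps exactly when |u − 5| < eps/10.
Choosing delta = eps/10 gives |(10u - 7) − 43| = 10|u − 5| < eps whenever |u − 5| < delta.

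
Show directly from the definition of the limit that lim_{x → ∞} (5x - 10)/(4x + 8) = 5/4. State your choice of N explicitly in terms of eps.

N = 5/eps

Suppose eps > 0. We seek N > 0 such that x > N implies |(5x - 10)/(4x + 8) − (5/4)| < eps.
(5x - 10)/(4x + 8) − (5/4) = (4(5x - 10) − 5(4x + 8)) / (4(4x + 8)) = -80/(4(4x + 8)).
For x > 0 we have 4x + 8 > 4x, so |(5x - 10)/(4x + 8) − (5/4)| = 80/(4(4x + 8)) < 80/(4·4x) = 5/x.
Thus |(5x - 10)/(4x + 8) − (5/4)| < eps whenever x > 5/eps.
Take N = 5/eps. If x > N then |(5x - 10)/(4x + 8) − (5/4)| < 5/x < eps.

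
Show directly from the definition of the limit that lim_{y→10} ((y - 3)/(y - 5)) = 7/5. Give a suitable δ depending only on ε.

δ = min(5/2, (25/4)ε)

Let ε > 0. We want δ > 0 with 0 < |y − 10| < δ ⇒ |(y - 3)/(y - 5) − (7/5)| < ε.
Combining over a common denominator, (y - 3)/(y - 5) − (7/5) = [(y - 3)·5 − 7·(y - 5)] / [5·(y - 5)] = -2(y − 10) / (5(y - 5)).
So |(y - 3)/(y - 5) − (7/5)| = 2|y − 10| / (5·|y − 5|).
Require δ ≤ 5/2, so |y − 5| ≥ |5| − |y − 10| > 5 − 5/2 = 5/2.
Hence |(y - 3)/(y - 5) − (7/5)| < 2|y − 10|/(5·(5/2)) = (4/25)|y − 10|, which is < ε once |y − 10| < (25/4)ε.
Take δ = min(5/2, (25/4)ε). Then 0 < |y − 10| < δ forces both bounds, so |(y - 3)/(y - 5) − (7/5)| < ε.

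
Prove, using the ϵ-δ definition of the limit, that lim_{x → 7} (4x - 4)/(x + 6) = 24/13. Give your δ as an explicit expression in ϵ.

δ = min(13/2, (169/56)ϵ)

Let ϵ > 0. We want δ > 0 with 0 < |x − 7| < δ ⇒ |(4x - 4)/(x + 6) − (24/13)| < ϵ.
Combining over a common denominator, (4x - 4)/(x + 6) − (24/13) = [(4x - 4)·13 − 24·(x + 6)] / [13·(x + 6)] = 28(x − 7) / (13(x + 6)).
So |(4x - 4)/(x + 6) − (24/13)| = 28|x − 7| / (13·|x + 6|).
Require δ ≤ 13/2, so |x + 6| ≥ |13| − |x − 7| > 13 − 13/2 = 13/2.
Hence |(4x - 4)/(x + 6) − (24/13)| < 28|x − 7|/(13·(13/2)) = (56/169)|x − 7|, which is < ϵ once |x − 7| < (169/56)ϵ.
Take δ = min(13/2, (169/56)ϵ). Then 0 < |x − 7| < δ forces both bounds, so |(4x - 4)/(x + 6) − (24/13)| < ϵ.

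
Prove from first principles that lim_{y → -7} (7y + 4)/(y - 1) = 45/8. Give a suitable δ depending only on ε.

δ = min(4, (32/11)ε)

Suppose ε > 0. We want δ > 0 with 0 < |y + 7| < δ ⇒ |(7y + 4)/(y - 1) − (45/8)| < ε.
Combining over a common denominator, (7y + 4)/(y - 1) − (45/8) = [(7y + 4)·(-8) − (-45)·(y - 1)] / [(-8)·(y - 1)] = -11(y + 7) / ((-8)(y - 1)).
So |(7y + 4)/(y - 1) − (45/8)| = 11|y + 7| / (8·|y − 1|).
Restrict δ ≤ 4. Then |y + 7| < 4 gives |y − 1| = |(y + 7) + (-8)| ≥ 8 − 4 = 4.
Hence |(7y + 4)/(y - 1) − (45/8)| < 11|y + 7|/(8·4) = (11/32)|y + 7|, which is < ε once |y + 7| < (32/11)ε.
Take δ = min(4, (32/11)ε). Then 0 < |y + 7| < δ forces both bounds, so |(7y + 4)/(y - 1) − (45/8)| < ε.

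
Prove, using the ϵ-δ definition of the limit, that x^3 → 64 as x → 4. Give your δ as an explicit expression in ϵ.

δ = min(1, ϵ/61)

Let ϵ > 0. We seek δ > 0 with 0 < |x − 4| < δ ⇒ |x^3 − 64| < ϵ.
Factor: x^3 − 64 = (x − 4)(x^2 + 4x + 16), so |x^3 − 64| = |x − 4|·|x^2 + 4x + 16|.
Restrict δ ≤ 1. Then |x − 4| < 1 gives |x| < 5, so by the triangle inequality |x^2 + 4x + 16| ≤ 5^2 + 4·5 + 16 = 61.
Hence |x^3 − 64| ≤ 61|x − 4|, which is < ϵ once |x − 4| < ϵ/61.
Take δ = min(1, ϵ/61). If 0 < |x − 4| < δ then both bounds hold and |x^3 − 64| ≤ 61|x − 4| < 61·(ϵ/61) = ϵ.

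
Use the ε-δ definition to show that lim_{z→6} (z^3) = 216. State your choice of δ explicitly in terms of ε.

Fix ε > 0. We seek δ > 0 with 0 < |z − 6| < δ ⇒ |z^3 − 216| < ε.
Factor: z^3 − 216 = (z − 6)(z^2 + 6z + 36), so |z^3 − 216| = |z − 6|·|z^2 + 6z + 36|.
Impose δ ≤ 1 so that |z| < 7; then |z^2 + 6z + 36| ≤ 127.
Hence |z^3 − 216| ≤ 127|z − 6|, which is < ε once |z − 6| < ε/127.
Take δ = min(1, ε/127). If 0 < |z − 6| < δ then both bounds hold and |z^3 − 216| ≤ 127|z − 6| < 127·(ε/127) = ε.

δ = min(1, ε/127)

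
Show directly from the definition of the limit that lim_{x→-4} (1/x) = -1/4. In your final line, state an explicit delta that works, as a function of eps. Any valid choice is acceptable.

delta = min(2, 8eps)

Fix eps > 0. We seek delta > 0 such that 0 < |x + 4| < delta implies |1/x + 1/4| < eps.
|1/x + 1/4| = |-4 − x|/(4·|x|) = |x + 4|/(4|x|).
Restrict delta ≤ 2. Then |x + 4| < 2 gives |x| > 2, so 4|x| > 8.
Then |1/x + 1/4| < |x + 4|/8, which is < eps when |x + 4| < 8eps.
Take delta = min(2, 8eps). Then 0 < |x + 4| < delta gives both |x + 4| < 2 and |x + 4| < 8eps, so |1/x + 1/4| < eps.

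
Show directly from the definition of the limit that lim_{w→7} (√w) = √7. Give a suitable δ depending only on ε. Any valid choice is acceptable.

Let ε > 0. We want δ > 0 such that 0 < |w − 7| < δ implies |√w − √7| < ε.
Rationalise: √w − √7 = (w − 7)/(√w + √7), so |√w − √7| = |w − 7|/(√w + √7).
Restrict δ ≤ 7 so that |w − 7| < 7 forces w > 0, and then √w + √7 > √7.
Hence |√w − √7| < |w − 7|/√7, which is < ε once |w − 7| < √7·ε.
Take δ = min(7, √7·ε). If 0 < |w − 7| < δ then w > 0 and |√w − √7| < |w − 7|/√7 < ε.

δ = min(7, √7·ε)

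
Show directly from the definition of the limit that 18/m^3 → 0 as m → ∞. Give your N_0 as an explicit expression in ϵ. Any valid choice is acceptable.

Suppose ϵ > 0. For m ≥ 1, |18/m^3 − 0| = 18/m^3.
18/m^3 < ϵ ⇔ m^3 > 18/ϵ ⇔ m > (18/ϵ)^{1/3}.
Take N_0 = (18/ϵ)^{1/3}. Then m > N_0 implies 18/m^3 < ϵ.

N_0 = (18/ϵ)^{1/3}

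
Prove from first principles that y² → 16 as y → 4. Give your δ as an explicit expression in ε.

δ = min(2, ε/10)

Let ε > 0. We seek δ > 0 with 0 < |y − 4| < δ ⇒ |y² − 16| < ε.
Factor: y² − 16 = (y − 4)(y + 4), so |y² − 16| = |y − 4|·|y + 4|.
Restrict δ ≤ 2. Then |y − 4| < 2 gives |y| < 6, so by the triangle inequality |y + 4| ≤ 6 + 4 = 10.
Hence |y² − 16| ≤ 10|y − 4|, which is < ε once |y − 4| < ε/10.
Take δ = min(2, ε/10). If 0 < |y − 4| < δ then both bounds hold and |y² − 16| ≤ 10|y − 4| < 10·(ε/10) = ε.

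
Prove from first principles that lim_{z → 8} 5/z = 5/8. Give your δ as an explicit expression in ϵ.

δ = min(4, (32/5)ϵ)

Let ϵ > 0. We seek δ > 0 such that 0 < |z − 8| < δ implies |5/z − (5/8)| < ϵ.
|5/z − (5/8)| = 5·|8 − z|/(8·|z|) = 5|z − 8|/(8|z|).
Restrict δ ≤ 4. Then |z − 8| < 4 gives |z| > 4, so 8|z| > 32.
Then |5/z − (5/8)| < 5|z − 8|/32, which is < ϵ when |z − 8| < (32/5)ϵ.
Take δ = min(4, (32/5)ϵ). Then 0 < |z − 8| < δ gives both |z − 8| < 4 and |z − 8| < (32/5)ϵ, so |5/z − (5/8)| < ϵ.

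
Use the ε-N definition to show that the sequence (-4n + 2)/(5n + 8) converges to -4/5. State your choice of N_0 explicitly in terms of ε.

Suppose ε > 0. For n ≥ 1, |(-4n + 2)/(5n + 8) + 4/5| = |42|/(5(5n + 8)) = 42/(5(5n + 8)).
Since 5n + 8 ≥ 5n for n ≥ 1, this is ≤ 42/(5·5n) = (42/25)/n.
So |(-4n + 2)/(5n + 8) + 4/5| < ε whenever n > (42/25)/ε.
Take N_0 = (42/25)/ε. If n > N_0 then |(-4n + 2)/(5n + 8) + 4/5| ≤ (42/25)/n < ε.

N_0 = (42/25)/ε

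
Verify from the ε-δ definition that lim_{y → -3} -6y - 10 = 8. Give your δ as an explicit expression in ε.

δ = ε/6

Let ε > 0. We need δ > 0 so that 0 < |y + 3| < δ implies |(-6y - 10) − 8| < ε.
Since (-6y - 10) − 8 = -6(y + 3), we have |(-6y - 10) − 8| = 6|y + 3|.
So 6|y + 3| < ε exactly when |y + 3| < ε/6.
Choosing δ = ε/6 gives |(-6y - 10) − 8| = 6|y + 3| < ε whenever |y + 3| < δ.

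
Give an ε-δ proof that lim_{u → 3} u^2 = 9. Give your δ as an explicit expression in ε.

Let ε > 0 be given. We seek δ > 0 with 0 < |u − 3| < δ ⇒ |u^2 − 9| < ε.
Factor: u^2 − 9 = (u − 3)(u + 3), so |u^2 − 9| = |u − 3|·|u + 3|.
Restrict δ ≤ 1. Then |u − 3| < 1 gives |u| < 4, so by the triangle inequality |u + 3| ≤ 4 + 3 = 7.
Hence |u^2 − 9| ≤ 7|u − 3|, which is < ε once |u − 3| < ε/7.
Take δ = min(1, ε/7). If 0 < |u − 3| < δ then both bounds hold and |u^2 − 9| ≤ 7|u − 3| < 7·(ε/7) = ε.

δ = min(1, ε/7)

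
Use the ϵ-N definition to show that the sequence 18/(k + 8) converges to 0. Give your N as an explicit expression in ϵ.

N = 18/ϵ

Let ϵ > 0 be given. For k ≥ 1, |18/(k + 8) − 0| = 18/(k + 8) ≤ 18/k.
We need 18/k < ϵ, i.e. k > 18/ϵ.
Take N = 18/ϵ. If k > N then |18/(k + 8)| ≤ 18/k < ϵ.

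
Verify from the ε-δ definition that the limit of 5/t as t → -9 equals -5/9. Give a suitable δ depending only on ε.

δ = min(9/2, (81/10)ε)

Fix ε > 0. We seek δ > 0 such that 0 < |t + 9| < δ implies |5/t + 5/9| < ε.
|5/t + 5/9| = 5·|-9 − t|/(9·|t|) = 5|t + 9|/(9|t|).
Restrict δ ≤ 9/2. Then |t + 9| < 9/2 gives |t| > 9/2, so 9|t| > 81/2.
Then |5/t + 5/9| < 5|t + 9|/(81/2), which is < ε when |t + 9| < (81/10)ε.
Take δ = min(9/2, (81/10)ε). Then 0 < |t + 9| < δ gives both |t + 9| < 9/2 and |t + 9| < (81/10)ε, so |5/t + 5/9| < ε.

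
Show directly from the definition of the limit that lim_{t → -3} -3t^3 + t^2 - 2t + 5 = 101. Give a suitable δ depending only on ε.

δ = min(1, ε/120)

Suppose ε > 0. We want δ > 0 such that 0 < |t + 3| < δ implies |(-3t^3 + t^2 - 2t + 5) − 101| < ε.
(-3t^3 + t^2 - 2t + 5) − 101 = -3t^3 + t^2 - 2t - 96 = (t + 3)(-3t^2 + 10t - 32).
So |(-3t^3 + t^2 - 2t + 5) − 101| = |t + 3|·|-3t^2 + 10t - 32|.
Assume first that |t + 3| < 1, so |t| < 4. Then |-3t^2 + 10t - 32| ≤ 3·4^2 + 10·4 + 32 = 120.
Hence |(-3t^3 + t^2 - 2t + 5) − 101| ≤ 120|t + 3| < ε provided |t + 3| < ε/120.
Take δ = min(1, ε/120). Then 0 < |t + 3| < δ gives both |t + 3| < 1 and |t + 3| < ε/120, so |(-3t^3 + t^2 - 2t + 5) − 101| < ε.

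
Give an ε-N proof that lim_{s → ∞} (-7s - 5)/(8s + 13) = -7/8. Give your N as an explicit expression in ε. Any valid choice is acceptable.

Let ε > 0 be given. We seek N > 0 such that s > N implies |(-7s - 5)/(8s + 13) + 7/8| < ε.
(-7s - 5)/(8s + 13) + 7/8 = (8(-7s - 5) − (-7)(8s + 13)) / (8(8s + 13)) = 51/(8(8s + 13)).
For s > 0 we have 8s + 13 > 8s, so |(-7s - 5)/(8s + 13) + 7/8| = 51/(8(8s + 13)) < 51/(8·8s) = (51/64)/s.
Thus |(-7s - 5)/(8s + 13) + 7/8| < ε whenever s > (51/64)/ε.
Take N = (51/64)/ε. If s > N then |(-7s - 5)/(8s + 13) + 7/8| < (51/64)/s < ε.

N = (51/64)/ε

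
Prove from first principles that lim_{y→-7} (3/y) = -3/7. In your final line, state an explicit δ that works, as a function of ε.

δ = min(7/2, (49/6)ε)

Let ε > 0 be given. We seek δ > 0 such that 0 < |y + 7| < δ implies |3/y + 3/7| < ε.
|3/y + 3/7| = 3·|-7 − y|/(7·|y|) = 3|y + 7|/(7|y|).
Require δ ≤ 7/2 so that |y| > 7 − 7/2 = 7/2, hence 7|y| > 49/2.
Then |3/y + 3/7| < 3|y + 7|/(49/2), which is < ε when |y + 7| < (49/6)ε.
Take δ = min(7/2, (49/6)ε). Then 0 < |y + 7| < δ gives both |y + 7| < 7/2 and |y + 7| < (49/6)ε, so |3/y + 3/7| < ε.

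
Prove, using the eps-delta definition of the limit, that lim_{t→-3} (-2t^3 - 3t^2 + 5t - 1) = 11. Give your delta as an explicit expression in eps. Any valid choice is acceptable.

Suppose eps > 0. We want delta > 0 such that 0 < |t + 3| < delta implies |(-2t^3 - 3t^2 + 5t - 1) − 11| < eps.
(-2t^3 - 3t^2 + 5t - 1) − 11 = -2t^3 - 3t^2 + 5t - 12 = (t + 3)(-2t^2 + 3t - 4).
So |(-2t^3 - 3t^2 + 5t - 1) − 11| = |t + 3|·|-2t^2 + 3t - 4|.
Require delta ≤ 1. Then |t + 3| < 1 gives |t| < 4, and by the triangle inequality |-2t^2 + 3t - 4| ≤ 2·4^2 + 3·4 + 4 = 48.
Hence |(-2t^3 - 3t^2 + 5t - 1) − 11| ≤ 48|t + 3| < eps provided |t + 3| < eps/48.
Take delta = min(1, eps/48). Then 0 < |t + 3| < delta gives both |t + 3| < 1 and |t + 3| < eps/48, so |(-2t^3 - 3t^2 + 5t - 1) − 11| < eps.

delta = min(1, eps/48)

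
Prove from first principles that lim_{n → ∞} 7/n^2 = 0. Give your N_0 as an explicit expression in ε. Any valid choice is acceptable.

Let ε > 0 be given. For n ≥ 1, |7/n^2 − 0| = 7/n^2.
7/n^2 < ε ⇔ n^2 > 7/ε ⇔ n > (7/ε)^{1/2}.
Take N_0 = (7/ε)^{1/2}. Then n > N_0 implies 7/n^2 < ε.

N_0 = (7/ε)^{1/2}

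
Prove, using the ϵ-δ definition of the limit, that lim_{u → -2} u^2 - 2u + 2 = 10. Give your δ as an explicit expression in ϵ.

δ = min(2, ϵ/8)

Suppose ϵ > 0. We want δ > 0 such that 0 < |u + 2| < δ implies |(u^2 - 2u + 2) − 10| < ϵ.
(u^2 - 2u + 2) − 10 = u^2 - 2u - 8 = (u + 2)(u - 4).
So |(u^2 - 2u + 2) − 10| = |u + 2|·|u - 4|.
Assume first that |u + 2| < 2, so |u| < 4. Then |u - 4| ≤ 4 + 4 = 8.
Hence |(u^2 - 2u + 2) − 10| ≤ 8|u + 2| < ϵ provided |u + 2| < ϵ/8.
Take δ = min(2, ϵ/8). Then 0 < |u + 2| < δ gives both |u + 2| < 2 and |u + 2| < ϵ/8, so |(u^2 - 2u + 2) − 10| < ϵ.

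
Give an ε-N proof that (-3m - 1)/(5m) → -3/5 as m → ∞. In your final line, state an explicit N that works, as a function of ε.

N = (1/5)/ε

Let ε > 0. For m ≥ 1, |(-3m - 1)/(5m) + 3/5| = |-5|/(5(5m)) = 5/(5(5m)).
Since 5m ≥ 5m for m ≥ 1, this is ≤ 5/(5·5m) = (1/5)/m.
So |(-3m - 1)/(5m) + 3/5| < ε whenever m > (1/5)/ε.
Take N = (1/5)/ε. If m > N then |(-3m - 1)/(5m) + 3/5| ≤ (1/5)/m < ε.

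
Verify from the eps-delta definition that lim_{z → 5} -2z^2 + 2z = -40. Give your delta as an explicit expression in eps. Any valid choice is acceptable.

delta = min(2, eps/22)

Let eps > 0 be given. We want delta > 0 such that 0 < |z − 5| < delta implies |(-2z^2 + 2z) + 40| < eps.
(-2z^2 + 2z) + 40 = -2z^2 + 2z + 40 = (z − 5)(-2z - 8).
So |(-2z^2 + 2z) + 40| = |z − 5|·|-2z - 8|.
Require delta ≤ 2. Then |z − 5| < 2 gives |z| < 7, and by the triangle inequality |-2z - 8| ≤ 2·7 + 8 = 22.
Hence |(-2z^2 + 2z) + 40| ≤ 22|z − 5| < eps provided |z − 5| < eps/22.
Choosing delta = min(2, eps/22) ensures both conditions, hence |(-2z^2 + 2z) + 40| < eps.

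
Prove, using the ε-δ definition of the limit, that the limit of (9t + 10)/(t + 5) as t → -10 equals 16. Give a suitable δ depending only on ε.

Let ε > 0 be given. We want δ > 0 with 0 < |t + 10| < δ ⇒ |(9t + 10)/(t + 5) − 16| < ε.
Combining over a common denominator, (9t + 10)/(t + 5) − 16 = [(9t + 10)·(-5) − (-80)·(t + 5)] / [(-5)·(t + 5)] = 35(t + 10) / ((-5)(t + 5)).
So |(9t + 10)/(t + 5) − 16| = 35|t + 10| / (5·|t + 5|).
Restrict δ ≤ 5/2. Then |t + 10| < 5/2 gives |t + 5| = |(t + 10) + (-5)| ≥ 5 − 5/2 = 5/2.
Hence |(9t + 10)/(t + 5) − 16| < 35|t + 10|/(5·(5/2)) = (14/5)|t + 10|, which is < ε once |t + 10| < (5/14)ε.
Take δ = min(5/2, (5/14)ε). Then 0 < |t + 10| < δ forces both bounds, so |(9t + 10)/(t + 5) − 16| < ε.

δ = min(5/2, (5/14)ε)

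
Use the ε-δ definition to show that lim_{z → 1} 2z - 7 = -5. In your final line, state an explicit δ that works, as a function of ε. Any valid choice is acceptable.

Fix ε > 0. We need δ > 0 so that 0 < |z − 1| < δ implies |(2z - 7) + 5| < ε.
|(2z - 7) + 5| = |2z - 2| = 2|z − 1|.
Thus it suffices that |z − 1| < ε/2.
Choosing δ = ε/2 gives |(2z - 7) + 5| = 2|z − 1| < ε whenever |z − 1| < δ.

δ = ε/2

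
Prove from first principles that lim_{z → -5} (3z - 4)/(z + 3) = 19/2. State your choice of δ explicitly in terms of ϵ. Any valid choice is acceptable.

δ = min(1, (2/13)ϵ)

Let ϵ > 0 be given. We want δ > 0 with 0 < |z + 5| < δ ⇒ |(3z - 4)/(z + 3) − (19/2)| < ϵ.
Combining over a common denominator, (3z - 4)/(z + 3) − (19/2) = [(3z - 4)·(-2) − (-19)·(z + 3)] / [(-2)·(z + 3)] = 13(z + 5) / ((-2)(z + 3)).
So |(3z - 4)/(z + 3) − (19/2)| = 13|z + 5| / (2·|z + 3|).
Require δ ≤ 1, so |z + 3| ≥ |-2| − |z + 5| > 2 − 1 = 1.
Hence |(3z - 4)/(z + 3) − (19/2)| < 13|z + 5|/(2·1) = (13/2)|z + 5|, which is < ϵ once |z + 5| < (2/13)ϵ.
Take δ = min(1, (2/13)ϵ). Then 0 < |z + 5| < δ forces both bounds, so |(3z - 4)/(z + 3) − (19/2)| < ϵ.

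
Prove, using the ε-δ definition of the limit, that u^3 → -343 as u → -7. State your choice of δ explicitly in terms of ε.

δ = min(1, ε/169)

Fix ε > 0. We seek δ > 0 with 0 < |u + 7| < δ ⇒ |u^3 + 343| < ε.
Factor: u^3 + 343 = (u + 7)(u^2 - 7u + 49), so |u^3 + 343| = |u + 7|·|u^2 - 7u + 49|.
Restrict δ ≤ 1. Then |u + 7| < 1 gives |u| < 8, so by the triangle inequality |u^2 - 7u + 49| ≤ 8^2 + 7·8 + 49 = 169.
Hence |u^3 + 343| ≤ 169|u + 7|, which is < ε once |u + 7| < ε/169.
Take δ = min(1, ε/169). If 0 < |u + 7| < δ then both bounds hold and |u^3 + 343| ≤ 169|u + 7| < 169·(ε/169) = ε.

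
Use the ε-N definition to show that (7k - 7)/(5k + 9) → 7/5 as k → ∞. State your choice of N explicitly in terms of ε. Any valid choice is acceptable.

N = (98/25)/ε

Suppose ε > 0. For k ≥ 1, |(7k - 7)/(5k + 9) − (7/5)| = |-98|/(5(5k + 9)) = 98/(5(5k + 9)).
Since 5k + 9 ≥ 5k for k ≥ 1, this is ≤ 98/(5·5k) = (98/25)/k.
So |(7k - 7)/(5k + 9) − (7/5)| < ε whenever k > (98/25)/ε.
Take N = (98/25)/ε. If k > N then |(7k - 7)/(5k + 9) − (7/5)| ≤ (98/25)/k < ε.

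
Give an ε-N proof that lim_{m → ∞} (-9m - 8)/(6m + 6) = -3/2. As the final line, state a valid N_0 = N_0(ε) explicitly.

N_0 = (1/6)/ε

Let ε > 0 be given. For m ≥ 1, |(-9m - 8)/(6m + 6) + 3/2| = |6|/(6(6m + 6)) = 6/(6(6m + 6)).
Since 6m + 6 ≥ 6m for m ≥ 1, this is ≤ 6/(6·6m) = (1/6)/m.
So |(-9m - 8)/(6m + 6) + 3/2| < ε whenever m > (1/6)/ε.
Take N_0 = (1/6)/ε. If m > N_0 then |(-9m - 8)/(6m + 6) + 3/2| ≤ (1/6)/m < ε.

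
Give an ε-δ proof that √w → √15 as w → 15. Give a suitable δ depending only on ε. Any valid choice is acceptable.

δ = min(15, √15·ε)

Let ε > 0. We want δ > 0 such that 0 < |w − 15| < δ implies |√w − √15| < ε.
Rationalise: √w − √15 = (w − 15)/(√w + √15), so |√w − √15| = |w − 15|/(√w + √15).
Restrict δ ≤ 15 so that |w − 15| < 15 forces w > 0, and then √w + √15 > √15.
Hence |√w − √15| < |w − 15|/√15, which is < ε once |w − 15| < √15·ε.
Take δ = min(15, √15·ε). If 0 < |w − 15| < δ then w > 0 and |√w − √15| < |w − 15|/√15 < ε.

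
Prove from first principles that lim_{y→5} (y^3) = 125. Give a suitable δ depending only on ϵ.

Let ϵ > 0. We seek δ > 0 with 0 < |y − 5| < δ ⇒ |y^3 − 125| < ϵ.
Factor: y^3 − 125 = (y − 5)(y^2 + 5y + 25), so |y^3 − 125| = |y − 5|·|y^2 + 5y + 25|.
Restrict δ ≤ 1. Then |y − 5| < 1 gives |y| < 6, so by the triangle inequality |y^2 + 5y + 25| ≤ 6^2 + 5·6 + 25 = 91.
Hence |y^3 − 125| ≤ 91|y − 5|, which is < ϵ once |y − 5| < ϵ/91.
Take δ = min(1, ϵ/91). If 0 < |y − 5| < δ then both bounds hold and |y^3 − 125| ≤ 91|y − 5| < 91·(ϵ/91) = ϵ.

δ = min(1, ϵ/91)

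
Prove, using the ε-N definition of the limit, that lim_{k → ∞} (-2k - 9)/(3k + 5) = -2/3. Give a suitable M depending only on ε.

Let ε > 0 be given. For k ≥ 1, |(-2k - 9)/(3k + 5) + 2/3| = |-17|/(3(3k + 5)) = 17/(3(3k + 5)).
Since 3k + 5 ≥ 3k for k ≥ 1, this is ≤ 17/(3·3k) = (17/9)/k.
So |(-2k - 9)/(3k + 5) + 2/3| < ε whenever k > (17/9)/ε.
Take M = (17/9)/ε. If k > M then |(-2k - 9)/(3k + 5) + 2/3| ≤ (17/9)/k < ε.

M = (17/9)/ε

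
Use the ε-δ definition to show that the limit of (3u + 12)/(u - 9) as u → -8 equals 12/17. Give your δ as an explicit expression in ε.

δ = min(17/2, (289/78)ε)

Let ε > 0 be given. We want δ > 0 with 0 < |u + 8| < δ ⇒ |(3u + 12)/(u - 9) − (12/17)| < ε.
Combining over a common denominator, (3u + 12)/(u - 9) − (12/17) = [(3u + 12)·(-17) − (-12)·(u - 9)] / [(-17)·(u - 9)] = -39(u + 8) / ((-17)(u - 9)).
So |(3u + 12)/(u - 9) − (12/17)| = 39|u + 8| / (17·|u − 9|).
Require δ ≤ 17/2, so |u − 9| ≥ |-17| − |u + 8| > 17 − 17/2 = 17/2.
Hence |(3u + 12)/(u - 9) − (12/17)| < 39|u + 8|/(17·(17/2)) = (78/289)|u + 8|, which is < ε once |u + 8| < (289/78)ε.
Take δ = min(17/2, (289/78)ε). Then 0 < |u + 8| < δ forces both bounds, so |(3u + 12)/(u - 9) − (12/17)| < ε.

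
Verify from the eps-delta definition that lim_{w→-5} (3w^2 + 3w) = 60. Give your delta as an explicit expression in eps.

Let eps > 0. We want delta > 0 such that 0 < |w + 5| < delta implies |(3w^2 + 3w) − 60| < eps.
(3w^2 + 3w) − 60 = 3w^2 + 3w - 60 = (w + 5)(3w - 12).
So |(3w^2 + 3w) − 60| = |w + 5|·|3w - 12|.
Assume first that |w + 5| < 1, so |w| < 6. Then |3w - 12| ≤ 3·6 + 12 = 30.
Hence |(3w^2 + 3w) − 60| ≤ 30|w + 5| < eps provided |w + 5| < eps/30.
Choosing delta = min(1, eps/30) ensures both conditions, hence |(3w^2 + 3w) − 60| < eps.

delta = min(1, eps/30)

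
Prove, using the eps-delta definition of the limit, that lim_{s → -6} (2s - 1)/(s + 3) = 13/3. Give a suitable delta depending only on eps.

delta = min(3/2, (9/14)eps)

Suppose eps > 0. We want delta > 0 with 0 < |s + 6| < delta ⇒ |(2s - 1)/(s + 3) − (13/3)| < eps.
Combining over a common denominator, (2s - 1)/(s + 3) − (13/3) = [(2s - 1)·(-3) − (-13)·(s + 3)] / [(-3)·(s + 3)] = 7(s + 6) / ((-3)(s + 3)).
So |(2s - 1)/(s + 3) − (13/3)| = 7|s + 6| / (3·|s + 3|).
Restrict delta ≤ 3/2. Then |s + 6| < 3/2 gives |s + 3| = |(s + 6) + (-3)| ≥ 3 − 3/2 = 3/2.
Hence |(2s - 1)/(s + 3) − (13/3)| < 7|s + 6|/(3·(3/2)) = (14/9)|s + 6|, which is < eps once |s + 6| < (9/14)eps.
Take delta = min(3/2, (9/14)eps). Then 0 < |s + 6| < delta forces both bounds, so |(2s - 1)/(s + 3) − (13/3)| < eps.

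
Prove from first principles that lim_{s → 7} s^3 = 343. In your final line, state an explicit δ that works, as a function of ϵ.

Suppose ϵ > 0. We seek δ > 0 with 0 < |s − 7| < δ ⇒ |s^3 − 343| < ϵ.
Factor: s^3 − 343 = (s − 7)(s^2 + 7s + 49), so |s^3 − 343| = |s − 7|·|s^2 + 7s + 49|.
Impose δ ≤ 1 so that |s| < 8; then |s^2 + 7s + 49| ≤ 169.
Hence |s^3 − 343| ≤ 169|s − 7|, which is < ϵ once |s − 7| < ϵ/169.
Take δ = min(1, ϵ/169). If 0 < |s − 7| < δ then both bounds hold and |s^3 − 343| ≤ 169|s − 7| < 169·(ϵ/169) = ϵ.

δ = min(1, ϵ/169)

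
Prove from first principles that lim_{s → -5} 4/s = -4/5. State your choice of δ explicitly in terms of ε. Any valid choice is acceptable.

δ = min(5/2, (25/8)ε)

Let ε > 0 be given. We seek δ > 0 such that 0 < |s + 5| < δ implies |4/s + 4/5| < ε.
|4/s + 4/5| = 4·|-5 − s|/(5·|s|) = 4|s + 5|/(5|s|).
Restrict δ ≤ 5/2. Then |s + 5| < 5/2 gives |s| > 5/2, so 5|s| > 25/2.
Then |4/s + 4/5| < 4|s + 5|/(25/2), which is < ε when |s + 5| < (25/8)ε.
Take δ = min(5/2, (25/8)ε). Then 0 < |s + 5| < δ gives both |s + 5| < 5/2 and |s + 5| < (25/8)ε, so |4/s + 4/5| < ε.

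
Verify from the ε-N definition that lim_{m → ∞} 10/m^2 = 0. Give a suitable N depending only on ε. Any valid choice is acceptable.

N = (10/ε)^{1/2}

Fix ε > 0. For m ≥ 1, |10/m^2 − 0| = 10/m^2.
10/m^2 < ε ⇔ m^2 > 10/ε ⇔ m > (10/ε)^{1/2}.
Take N = (10/ε)^{1/2}. Then m > N implies 10/m^2 < ε.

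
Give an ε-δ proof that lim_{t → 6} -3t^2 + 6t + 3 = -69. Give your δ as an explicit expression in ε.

Let ε > 0. We want δ > 0 such that 0 < |t − 6| < δ implies |(-3t^2 + 6t + 3) + 69| < ε.
(-3t^2 + 6t + 3) + 69 = -3t^2 + 6t + 72 = (t − 6)(-3t - 12).
So |(-3t^2 + 6t + 3) + 69| = |t − 6|·|-3t - 12|.
Assume first that |t − 6| < 1, so |t| < 7. Then |-3t - 12| ≤ 3·7 + 12 = 33.
Hence |(-3t^2 + 6t + 3) + 69| ≤ 33|t − 6| < ε provided |t − 6| < ε/33.
Take δ = min(1, ε/33). Then 0 < |t − 6| < δ gives both |t − 6| < 1 and |t − 6| < ε/33, so |(-3t^2 + 6t + 3) + 69| < ε.

δ = min(1, ε/33)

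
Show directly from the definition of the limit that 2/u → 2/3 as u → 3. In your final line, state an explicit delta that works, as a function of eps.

Let eps > 0. We seek delta > 0 such that 0 < |u − 3| < delta implies |2/u − (2/3)| < eps.
|2/u − (2/3)| = 2·|3 − u|/(3·|u|) = 2|u − 3|/(3|u|).
Require delta ≤ 3/2 so that |u| > 3 − 3/2 = 3/2, hence 3|u| > 9/2.
Then |2/u − (2/3)| < 2|u − 3|/(9/2), which is < eps when |u − 3| < (9/4)eps.
Take delta = min(3/2, (9/4)eps). Then 0 < |u − 3| < delta gives both |u − 3| < 3/2 and |u − 3| < (9/4)eps, so |2/u − (2/3)| < eps.

delta = min(3/2, (9/4)eps)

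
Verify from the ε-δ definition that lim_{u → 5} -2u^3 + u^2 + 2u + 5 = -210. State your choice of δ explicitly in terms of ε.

Fix ε > 0. We want δ > 0 such that 0 < |u − 5| < δ implies |(-2u^3 + u^2 + 2u + 5) + 210| < ε.
(-2u^3 + u^2 + 2u + 5) + 210 = -2u^3 + u^2 + 2u + 215 = (u − 5)(-2u^2 - 9u - 43).
So |(-2u^3 + u^2 + 2u + 5) + 210| = |u − 5|·|-2u^2 - 9u - 43|.
Require δ ≤ 2. Then |u − 5| < 2 gives |u| < 7, and by the triangle inequality |-2u^2 - 9u - 43| ≤ 2·7^2 + 9·7 + 43 = 204.
Hence |(-2u^3 + u^2 + 2u + 5) + 210| ≤ 204|u − 5| < ε provided |u − 5| < ε/204.
Choosing δ = min(2, ε/204) ensures both conditions, hence |(-2u^3 + u^2 + 2u + 5) + 210| < ε.

δ = min(2, ε/204)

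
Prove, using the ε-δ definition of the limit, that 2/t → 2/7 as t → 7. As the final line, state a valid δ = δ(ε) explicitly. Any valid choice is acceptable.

δ = min(7/2, (49/4)ε)

Let ε > 0. We seek δ > 0 such that 0 < |t − 7| < δ implies |2/t − (2/7)| < ε.
|2/t − (2/7)| = 2·|7 − t|/(7·|t|) = 2|t − 7|/(7|t|).
Require δ ≤ 7/2 so that |t| > 7 − 7/2 = 7/2, hence 7|t| > 49/2.
Then |2/t − (2/7)| < 2|t − 7|/(49/2), which is < ε when |t − 7| < (49/4)ε.
Take δ = min(7/2, (49/4)ε). Then 0 < |t − 7| < δ gives both |t − 7| < 7/2 and |t − 7| < (49/4)ε, so |2/t − (2/7)| < ε.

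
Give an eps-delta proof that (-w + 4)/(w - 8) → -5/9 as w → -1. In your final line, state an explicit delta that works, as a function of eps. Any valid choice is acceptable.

Suppose eps > 0. We want delta > 0 with 0 < |w + 1| < delta ⇒ |(-w + 4)/(w - 8) + 5/9| < eps.
Combining over a common denominator, (-w + 4)/(w - 8) + 5/9 = [(-w + 4)·(-9) − 5·(w - 8)] / [(-9)·(w - 8)] = 4(w + 1) / ((-9)(w - 8)).
So |(-w + 4)/(w - 8) + 5/9| = 4|w + 1| / (9·|w − 8|).
Restrict delta ≤ 9/2. Then |w + 1| < 9/2 gives |w − 8| = |(w + 1) + (-9)| ≥ 9 − 9/2 = 9/2.
Hence |(-w + 4)/(w - 8) + 5/9| < 4|w + 1|/(9·(9/2)) = (8/81)|w + 1|, which is < eps once |w + 1| < (81/8)eps.
Take delta = min(9/2, (81/8)eps). Then 0 < |w + 1| < delta forces both bounds, so |(-w + 4)/(w - 8) + 5/9| < eps.

delta = min(9/2, (81/8)eps)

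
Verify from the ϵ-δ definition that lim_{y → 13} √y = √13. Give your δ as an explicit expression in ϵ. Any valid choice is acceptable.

δ = min(13, √13·ϵ)

Suppose ϵ > 0. We want δ > 0 such that 0 < |y − 13| < δ implies |√y − √13| < ϵ.
Rationalise: √y − √13 = (y − 13)/(√y + √13), so |√y − √13| = |y − 13|/(√y + √13).
Restrict δ ≤ 13 so that |y − 13| < 13 forces y > 0, and then √y + √13 > √13.
Hence |√y − √13| < |y − 13|/√13, which is < ϵ once |y − 13| < √13·ϵ.
Take δ = min(13, √13·ϵ). If 0 < |y − 13| < δ then y > 0 and |√y − √13| < |y − 13|/√13 < ϵ.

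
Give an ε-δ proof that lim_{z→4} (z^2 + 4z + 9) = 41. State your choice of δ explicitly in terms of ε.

Let ε > 0. We want δ > 0 such that 0 < |z − 4| < δ implies |(z^2 + 4z + 9) − 41| < ε.
(z^2 + 4z + 9) − 41 = z^2 + 4z - 32 = (z − 4)(z + 8).
So |(z^2 + 4z + 9) − 41| = |z − 4|·|z + 8|.
Assume first that |z − 4| < 1, so |z| < 5. Then |z + 8| ≤ 5 + 8 = 13.
Hence |(z^2 + 4z + 9) − 41| ≤ 13|z − 4| < ε provided |z − 4| < ε/13.
Take δ = min(1, ε/13). Then 0 < |z − 4| < δ gives both |z − 4| < 1 and |z − 4| < ε/13, so |(z^2 + 4z + 9) − 41| < ε.

δ = min(1, ε/13)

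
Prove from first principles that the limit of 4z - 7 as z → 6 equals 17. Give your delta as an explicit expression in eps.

Suppose eps > 0. We need delta > 0 so that 0 < |z − 6| < delta implies |(4z - 7) − 17| < eps.
Since (4z - 7) − 17 = 4(z − 6), we have |(4z - 7) − 17| = 4|z − 6|.
Thus it suffices that |z − 6| < eps/4.
Take delta = eps/4. If 0 < |z − 6| < delta then |(4z - 7) − 17| = 4|z − 6| < 4·(eps/4) = eps.

delta = eps/4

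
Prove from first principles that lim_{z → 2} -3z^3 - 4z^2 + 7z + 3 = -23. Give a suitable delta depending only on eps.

Let eps > 0 be given. We want delta > 0 such that 0 < |z − 2| < delta implies |(-3z^3 - 4z^2 + 7z + 3) + 23| < eps.
(-3z^3 - 4z^2 + 7z + 3) + 23 = -3z^3 - 4z^2 + 7z + 26 = (z − 2)(-3z^2 - 10z - 13).
So |(-3z^3 - 4z^2 + 7z + 3) + 23| = |z − 2|·|-3z^2 - 10z - 13|.
Require delta ≤ 1. Then |z − 2| < 1 gives |z| < 3, and by the triangle inequality |-3z^2 - 10z - 13| ≤ 3·3^2 + 10·3 + 13 = 70.
Hence |(-3z^3 - 4z^2 + 7z + 3) + 23| ≤ 70|z − 2| < eps provided |z − 2| < eps/70.
Choosing delta = min(1, eps/70) ensures both conditions, hence |(-3z^3 - 4z^2 + 7z + 3) + 23| < eps.

delta = min(1, eps/70)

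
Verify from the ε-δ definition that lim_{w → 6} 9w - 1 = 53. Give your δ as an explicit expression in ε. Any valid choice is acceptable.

Let ε > 0. We need δ > 0 so that 0 < |w − 6| < δ implies |(9w - 1) − 53| < ε.
Since (9w - 1) − 53 = 9(w − 6), we have |(9w - 1) − 53| = 9|w − 6|.
Thus it suffices that |w − 6| < ε/9.
Take δ = ε/9. If 0 < |w − 6| < δ then |(9w - 1) − 53| = 9|w − 6| < 9·(ε/9) = ε.

δ = ε/9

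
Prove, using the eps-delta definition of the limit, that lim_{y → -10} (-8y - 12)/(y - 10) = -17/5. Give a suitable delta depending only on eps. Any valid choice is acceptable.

Fix eps > 0. We want delta > 0 with 0 < |y + 10| < delta ⇒ |(-8y - 12)/(y - 10) + 17/5| < eps.
Combining over a common denominator, (-8y - 12)/(y - 10) + 17/5 = [(-8y - 12)·(-20) − 68·(y - 10)] / [(-20)·(y - 10)] = 92(y + 10) / ((-20)(y - 10)).
So |(-8y - 12)/(y - 10) + 17/5| = 92|y + 10| / (20·|y − 10|).
Require delta ≤ 10, so |y − 10| ≥ |-20| − |y + 10| > 20 − 10 = 10.
Hence |(-8y - 12)/(y - 10) + 17/5| < 92|y + 10|/(20·10) = (23/50)|y + 10|, which is < eps once |y + 10| < (50/23)eps.
Take delta = min(10, (50/23)eps). Then 0 < |y + 10| < delta forces both bounds, so |(-8y - 12)/(y - 10) + 17/5| < eps.

delta = min(10, (50/23)eps)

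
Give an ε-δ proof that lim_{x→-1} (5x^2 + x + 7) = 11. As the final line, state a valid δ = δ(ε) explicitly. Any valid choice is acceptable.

δ = min(1, ε/14)

Fix ε > 0. We want δ > 0 such that 0 < |x + 1| < δ implies |(5x^2 + x + 7) − 11| < ε.
(5x^2 + x + 7) − 11 = 5x^2 + x - 4 = (x + 1)(5x - 4).
So |(5x^2 + x + 7) − 11| = |x + 1|·|5x - 4|.
Require δ ≤ 1. Then |x + 1| < 1 gives |x| < 2, and by the triangle inequality |5x - 4| ≤ 5·2 + 4 = 14.
Hence |(5x^2 + x + 7) − 11| ≤ 14|x + 1| < ε provided |x + 1| < ε/14.
Choosing δ = min(1, ε/14) ensures both conditions, hence |(5x^2 + x + 7) − 11| < ε.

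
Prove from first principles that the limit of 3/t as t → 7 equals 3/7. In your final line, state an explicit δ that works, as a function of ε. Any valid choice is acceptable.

Suppose ε > 0. We seek δ > 0 such that 0 < |t − 7| < δ implies |3/t − (3/7)| < ε.
|3/t − (3/7)| = 3·|7 − t|/(7·|t|) = 3|t − 7|/(7|t|).
Restrict δ ≤ 7/2. Then |t − 7| < 7/2 gives |t| > 7/2, so 7|t| > 49/2.
Then |3/t − (3/7)| < 3|t − 7|/(49/2), which is < ε when |t − 7| < (49/6)ε.
Take δ = min(7/2, (49/6)ε). Then 0 < |t − 7| < δ gives both |t − 7| < 7/2 and |t − 7| < (49/6)ε, so |3/t − (3/7)| < ε.

δ = min(7/2, (49/6)ε)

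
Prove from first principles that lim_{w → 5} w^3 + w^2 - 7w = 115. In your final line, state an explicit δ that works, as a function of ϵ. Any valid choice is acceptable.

δ = min(2, ϵ/114)

Suppose ϵ > 0. We want δ > 0 such that 0 < |w − 5| < δ implies |(w^3 + w^2 - 7w) − 115| < ϵ.
(w^3 + w^2 - 7w) − 115 = w^3 + w^2 - 7w - 115 = (w − 5)(w^2 + 6w + 23).
So |(w^3 + w^2 - 7w) − 115| = |w − 5|·|w^2 + 6w + 23|.
Require δ ≤ 2. Then |w − 5| < 2 gives |w| < 7, and by the triangle inequality |w^2 + 6w + 23| ≤ 7^2 + 6·7 + 23 = 114.
Hence |(w^3 + w^2 - 7w) − 115| ≤ 114|w − 5| < ϵ provided |w − 5| < ϵ/114.
Take δ = min(2, ϵ/114). Then 0 < |w − 5| < δ gives both |w − 5| < 2 and |w − 5| < ϵ/114, so |(w^3 + w^2 - 7w) − 115| < ϵ.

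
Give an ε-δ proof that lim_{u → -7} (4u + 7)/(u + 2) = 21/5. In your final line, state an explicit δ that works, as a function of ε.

Fix ε > 0. We want δ > 0 with 0 < |u + 7| < δ ⇒ |(4u + 7)/(u + 2) − (21/5)| < ε.
Combining over a common denominator, (4u + 7)/(u + 2) − (21/5) = [(4u + 7)·(-5) − (-21)·(u + 2)] / [(-5)·(u + 2)] = 1(u + 7) / ((-5)(u + 2)).
So |(4u + 7)/(u + 2) − (21/5)| = |u + 7| / (5·|u + 2|).
Restrict δ ≤ 5/2. Then |u + 7| < 5/2 gives |u + 2| = |(u + 7) + (-5)| ≥ 5 − 5/2 = 5/2.
Hence |(4u + 7)/(u + 2) − (21/5)| < |u + 7|/(5·(5/2)) = (2/25)|u + 7|, which is < ε once |u + 7| < (25/2)ε.
Take δ = min(5/2, (25/2)ε). Then 0 < |u + 7| < δ forces both bounds, so |(4u + 7)/(u + 2) − (21/5)| < ε.

δ = min(5/2, (25/2)ε)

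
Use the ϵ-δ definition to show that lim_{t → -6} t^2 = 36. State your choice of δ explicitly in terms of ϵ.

δ = min(2, ϵ/14)

Fix ϵ > 0. We seek δ > 0 with 0 < |t + 6| < δ ⇒ |t^2 − 36| < ϵ.
Factor: t^2 − 36 = (t + 6)(t - 6), so |t^2 − 36| = |t + 6|·|t - 6|.
Restrict δ ≤ 2. Then |t + 6| < 2 gives |t| < 8, so by the triangle inequality |t - 6| ≤ 8 + 6 = 14.
Hence |t^2 − 36| ≤ 14|t + 6|, which is < ϵ once |t + 6| < ϵ/14.
Take δ = min(2, ϵ/14). If 0 < |t + 6| < δ then both bounds hold and |t^2 − 36| ≤ 14|t + 6| < 14·(ϵ/14) = ϵ.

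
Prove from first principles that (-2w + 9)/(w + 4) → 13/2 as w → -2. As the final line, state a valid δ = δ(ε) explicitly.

δ = min(1, (2/17)ε)

Let ε > 0 be given. We want δ > 0 with 0 < |w + 2| < δ ⇒ |(-2w + 9)/(w + 4) − (13/2)| < ε.
Combining over a common denominator, (-2w + 9)/(w + 4) − (13/2) = [(-2w + 9)·2 − 13·(w + 4)] / [2·(w + 4)] = -17(w + 2) / (2(w + 4)).
So |(-2w + 9)/(w + 4) − (13/2)| = 17|w + 2| / (2·|w + 4|).
Require δ ≤ 1, so |w + 4| ≥ |2| − |w + 2| > 2 − 1 = 1.
Hence |(-2w + 9)/(w + 4) − (13/2)| < 17|w + 2|/(2·1) = (17/2)|w + 2|, which is < ε once |w + 2| < (2/17)ε.
Take δ = min(1, (2/17)ε). Then 0 < |w + 2| < δ forces both bounds, so |(-2w + 9)/(w + 4) − (13/2)| < ε.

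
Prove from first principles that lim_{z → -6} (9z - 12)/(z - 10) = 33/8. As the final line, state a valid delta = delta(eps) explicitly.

Fix eps > 0. We want delta > 0 with 0 < |z + 6| < delta ⇒ |(9z - 12)/(z - 10) − (33/8)| < eps.
Combining over a common denominator, (9z - 12)/(z - 10) − (33/8) = [(9z - 12)·(-16) − (-66)·(z - 10)] / [(-16)·(z - 10)] = -78(z + 6) / ((-16)(z - 10)).
So |(9z - 12)/(z - 10) − (33/8)| = 78|z + 6| / (16·|z − 10|).
Restrict delta ≤ 8. Then |z + 6| < 8 gives |z − 10| = |(z + 6) + (-16)| ≥ 16 − 8 = 8.
Hence |(9z - 12)/(z - 10) − (33/8)| < 78|z + 6|/(16·8) = (39/64)|z + 6|, which is < eps once |z + 6| < (64/39)eps.
Take delta = min(8, (64/39)eps). Then 0 < |z + 6| < delta forces both bounds, so |(9z - 12)/(z - 10) − (33/8)| < eps.

delta = min(8, (64/39)eps)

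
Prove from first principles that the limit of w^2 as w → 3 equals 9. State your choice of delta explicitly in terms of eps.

delta = min(2, eps/8)

Fix eps > 0. We seek delta > 0 with 0 < |w − 3| < delta ⇒ |w^2 − 9| < eps.
Factor: w^2 − 9 = (w − 3)(w + 3), so |w^2 − 9| = |w − 3|·|w + 3|.
Impose delta ≤ 2 so that |w| < 5; then |w + 3| ≤ 8.
Hence |w^2 − 9| ≤ 8|w − 3|, which is < eps once |w − 3| < eps/8.
Take delta = min(2, eps/8). If 0 < |w − 3| < delta then both bounds hold and |w^2 − 9| ≤ 8|w − 3| < 8·(eps/8) = eps.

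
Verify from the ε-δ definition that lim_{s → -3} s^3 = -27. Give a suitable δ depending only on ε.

Fix ε > 0. We seek δ > 0 with 0 < |s + 3| < δ ⇒ |s^3 + 27| < ε.
Factor: s^3 + 27 = (s + 3)(s^2 - 3s + 9), so |s^3 + 27| = |s + 3|·|s^2 - 3s + 9|.
Impose δ ≤ 1 so that |s| < 4; then |s^2 - 3s + 9| ≤ 37.
Hence |s^3 + 27| ≤ 37|s + 3|, which is < ε once |s + 3| < ε/37.
Take δ = min(1, ε/37). If 0 < |s + 3| < δ then both bounds hold and |s^3 + 27| ≤ 37|s + 3| < 37·(ε/37) = ε.

δ = min(1, ε/37)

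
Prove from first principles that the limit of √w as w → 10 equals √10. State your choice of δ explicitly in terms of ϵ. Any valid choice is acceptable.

Let ϵ > 0 be given. We want δ > 0 such that 0 < |w − 10| < δ implies |√w − √10| < ϵ.
Rationalise: √w − √10 = (w − 10)/(√w + √10), so |√w − √10| = |w − 10|/(√w + √10).
Restrict δ ≤ 10 so that |w − 10| < 10 forces w > 0, and then √w + √10 > √10.
Hence |√w − √10| < |w − 10|/√10, which is < ϵ once |w − 10| < √10·ϵ.
Take δ = min(10, √10·ϵ). If 0 < |w − 10| < δ then w > 0 and |√w − √10| < |w − 10|/√10 < ϵ.

δ = min(10, √10·ϵ)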